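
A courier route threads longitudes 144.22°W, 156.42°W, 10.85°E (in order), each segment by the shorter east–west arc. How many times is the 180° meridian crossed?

0

Leg 1: -144.22° → -156.42°, shortest Δλ = -12.2° (west) — does not cross 180°.
Leg 2: -156.42° → +10.85°, shortest Δλ = 167.27° (east) — does not cross 180°.
Total crossings: 0.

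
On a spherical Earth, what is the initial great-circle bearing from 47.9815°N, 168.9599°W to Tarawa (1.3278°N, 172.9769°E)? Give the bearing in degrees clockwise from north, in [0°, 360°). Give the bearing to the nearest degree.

204°

Δλ = 172.9769 − -168.9599 = 341.9368°; wrapped into (−180°, 180°]: -18.0632°.
θ = atan2( sin Δλ · cos φ₂ , cos φ₁ · sin φ₂ − sin φ₁ · cos φ₂ · cos Δλ )
  = atan2(-0.30998, -0.69061) = -155.827° → normalised to [0°, 360°): 204.173°.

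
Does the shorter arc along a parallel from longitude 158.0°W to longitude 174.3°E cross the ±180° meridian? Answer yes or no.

Naïve |174.3 − -158.0| = 332.3° > 180°, so the shorter arc goes the other way round — across 180°.
Signed shortest Δλ = ((174.3 − -158.0 + 180) mod 360) − 180 = -27.7°.
Going west by 27.7° from -158.0° passes through 180° before reaching +174.3°.

Yes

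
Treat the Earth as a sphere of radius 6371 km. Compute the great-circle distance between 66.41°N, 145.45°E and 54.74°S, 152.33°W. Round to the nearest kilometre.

Δλ = -152.33 − 145.45 = -297.78°; wrapped into (−180°, 180°]: 62.22°.
Δφ = -54.74 − 66.41 = -121.15°.
a = sin²(Δφ/2) + cos φ₁ · cos φ₂ · sin²(Δλ/2) = 0.820315.
c = 2·atan2(√a, √(1−a)) = 2.26611 rad → d = 6371·c ≈ 14437.41 km.

14437 km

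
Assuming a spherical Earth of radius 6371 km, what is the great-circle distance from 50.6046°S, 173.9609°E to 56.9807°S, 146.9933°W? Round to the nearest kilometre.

Δλ = -146.9933 − 173.9609 = -320.9542°; wrapped into (−180°, 180°]: 39.0458°.
Δφ = -56.9807 − -50.6046 = -6.3761°.
a = sin²(Δφ/2) + cos φ₁ · cos φ₂ · sin²(Δλ/2) = 0.041716.
c = 2·atan2(√a, √(1−a)) = 0.41139 rad → d = 6371·c ≈ 2620.94 km.

2621 km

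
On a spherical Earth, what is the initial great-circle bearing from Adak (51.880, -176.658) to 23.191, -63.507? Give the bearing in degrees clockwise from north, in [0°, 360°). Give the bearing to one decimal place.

Δλ = -63.507 − -176.658 = 113.151°.
θ = atan2( sin Δλ · cos φ₂ , cos φ₁ · sin φ₂ − sin φ₁ · cos φ₂ · cos Δλ )
  = atan2(0.84518, 0.52741) = 58.035° → normalised to [0°, 360°): 58.035°.

58.0°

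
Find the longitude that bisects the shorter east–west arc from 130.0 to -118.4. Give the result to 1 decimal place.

Signed shortest Δλ from +130.0° to -118.4° is +111.6°.
Midpoint longitude = +130.0° + (+111.6°)/2 = +130.0° + 55.8° = +185.8°.
Normalise into (−180°, 180°]: -174.2°.
(The naïve average (+130.0 + -118.4)/2 = 5.8° is on the wrong side of the globe.)

-174.2°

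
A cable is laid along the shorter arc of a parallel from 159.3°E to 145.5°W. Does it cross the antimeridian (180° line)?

Yes

Naïve |-145.5 − 159.3| = 304.8° > 180°, so the shorter arc goes the other way round — across 180°.
Signed shortest Δλ = ((-145.5 − 159.3 + 180) mod 360) − 180 = 55.2°.
Going east by 55.2° from +159.3° passes through 180° before reaching -145.5°.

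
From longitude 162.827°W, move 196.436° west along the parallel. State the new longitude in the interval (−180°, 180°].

Start at -162.827°; shift −196.436° → -359.263°.
-359.263° lies outside (−180°, 180°]; add 360° → +0.737°.

0.737°E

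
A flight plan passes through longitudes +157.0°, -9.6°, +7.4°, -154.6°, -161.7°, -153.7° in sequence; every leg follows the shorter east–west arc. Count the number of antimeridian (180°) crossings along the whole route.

0

Leg 1: +157.0° → -9.6°, shortest Δλ = -166.6° (west) — does not cross 180°.
Leg 2: -9.6° → +7.4°, shortest Δλ = 17.0° (east) — does not cross 180°.
Leg 3: +7.4° → -154.6°, shortest Δλ = -162.0° (west) — does not cross 180°.
Leg 4: -154.6° → -161.7°, shortest Δλ = -7.1° (west) — does not cross 180°.
Leg 5: -161.7° → -153.7°, shortest Δλ = 8.0° (east) — does not cross 180°.
Total crossings: 0.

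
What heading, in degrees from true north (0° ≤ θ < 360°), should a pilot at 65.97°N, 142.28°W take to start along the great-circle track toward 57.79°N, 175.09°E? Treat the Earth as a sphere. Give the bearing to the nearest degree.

Δλ = 175.09 − -142.28 = 317.37°; wrapped into (−180°, 180°]: -42.63°.
θ = atan2( sin Δλ · cos φ₂ , cos φ₁ · sin φ₂ − sin φ₁ · cos φ₂ · cos Δλ )
  = atan2(-0.36100, -0.01364) = -92.163° → normalised to [0°, 360°): 267.837°.

268°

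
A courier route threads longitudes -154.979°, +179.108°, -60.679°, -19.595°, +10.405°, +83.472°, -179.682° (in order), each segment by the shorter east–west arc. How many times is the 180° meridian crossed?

3

Leg 1: -154.979° → +179.108°, shortest Δλ = -25.913° (west) — crosses 180°.
Leg 2: +179.108° → -60.679°, shortest Δλ = 120.213° (east) — crosses 180°.
Leg 3: -60.679° → -19.595°, shortest Δλ = 41.084° (east) — does not cross 180°.
Leg 4: -19.595° → +10.405°, shortest Δλ = 30.0° (east) — does not cross 180°.
Leg 5: +10.405° → +83.472°, shortest Δλ = 73.067° (east) — does not cross 180°.
Leg 6: +83.472° → -179.682°, shortest Δλ = 96.846° (east) — crosses 180°.
Total crossings: 3.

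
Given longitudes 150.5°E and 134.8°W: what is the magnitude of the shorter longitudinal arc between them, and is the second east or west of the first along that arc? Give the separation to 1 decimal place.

74.7° east

Raw difference: -134.8 − 150.5 = -285.3°.
Normalise into (−180°, 180°]: -285.3° + 360° = 74.7°.
Positive ⇒ the second point lies to the east; separation 74.7°.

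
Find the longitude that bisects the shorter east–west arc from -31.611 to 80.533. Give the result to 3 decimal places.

Signed shortest Δλ from -31.611° to +80.533° is +112.144°.
Midpoint longitude = -31.611° + (+112.144°)/2 = -31.611° + 56.072° = +24.461°.

+24.461°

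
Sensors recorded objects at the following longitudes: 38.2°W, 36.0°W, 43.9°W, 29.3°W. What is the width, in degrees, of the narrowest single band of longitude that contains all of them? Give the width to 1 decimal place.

Sort the longitudes: -43.9°, -38.2°, -36.0°, -29.3°.
Eastward gaps between consecutive values (wrapping around): 5.7°, 2.2°, 6.7°, 345.4°.
Largest gap = 345.4° ⇒ minimal covering band is its complement: 360° − 345.4° = 14.6°.
Band runs from -43.9° eastward to -29.3°.

14.6°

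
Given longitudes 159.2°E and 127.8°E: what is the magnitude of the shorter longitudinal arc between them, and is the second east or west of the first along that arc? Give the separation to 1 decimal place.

31.4° west

Raw difference: 127.8 − 159.2 = -31.4°.
Normalise into (−180°, 180°]: -31.4° stays -31.4°.
Negative ⇒ the second point lies to the west; separation 31.4°.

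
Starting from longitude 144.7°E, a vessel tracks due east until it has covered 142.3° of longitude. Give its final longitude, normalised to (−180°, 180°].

Start at +144.7°; shift +142.3° → +287.0°.
+287.0° lies outside (−180°, 180°]; subtract 360° → -73.0°.

73.0°W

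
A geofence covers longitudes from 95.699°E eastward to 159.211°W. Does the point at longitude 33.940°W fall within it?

No

Band width going east from +95.699° to -159.211°: ((-159.211 − 95.699) mod 360) = 105.090°.
Offset of -33.940° east of the west edge: ((-33.940 − 95.699) mod 360) = 230.361°.
230.361° > 105.090° ⇒ outside.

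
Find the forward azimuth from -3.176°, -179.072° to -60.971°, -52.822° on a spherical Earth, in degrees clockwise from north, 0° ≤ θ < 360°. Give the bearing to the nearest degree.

Δλ = -52.822 − -179.072 = 126.250°.
θ = atan2( sin Δλ · cos φ₂ , cos φ₁ · sin φ₂ − sin φ₁ · cos φ₂ · cos Δλ )
  = atan2(0.39133, -0.88893) = 156.240° → normalised to [0°, 360°): 156.240°.

156°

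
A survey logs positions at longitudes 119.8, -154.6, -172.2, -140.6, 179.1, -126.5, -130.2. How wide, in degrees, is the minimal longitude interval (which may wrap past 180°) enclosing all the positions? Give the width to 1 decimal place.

Sort the longitudes: -172.2°, -154.6°, -140.6°, -130.2°, -126.5°, +119.8°, +179.1°.
Eastward gaps between consecutive values (wrapping around): 17.6°, 14.0°, 10.4°, 3.7°, 246.3°, 59.3°, 8.7°.
Largest gap = 246.3° ⇒ minimal covering band is its complement: 360° − 246.3° = 113.7°.
Band runs from +119.8° eastward to -126.5°, crossing the antimeridian.

113.7°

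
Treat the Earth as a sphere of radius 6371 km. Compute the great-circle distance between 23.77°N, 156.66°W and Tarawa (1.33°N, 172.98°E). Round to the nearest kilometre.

Δλ = 172.98 − -156.66 = 329.64°; wrapped into (−180°, 180°]: -30.36°.
Δφ = 1.33 − 23.77 = -22.44°.
a = sin²(Δφ/2) + cos φ₁ · cos φ₂ · sin²(Δλ/2) = 0.100593.
c = 2·atan2(√a, √(1−a)) = 0.64548 rad → d = 6371·c ≈ 4112.33 km.

4112 km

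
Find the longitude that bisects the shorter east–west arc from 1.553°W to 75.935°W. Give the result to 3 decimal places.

38.744°W

Signed shortest Δλ from -1.553° to -75.935° is -74.382°.
Midpoint longitude = -1.553° + (-74.382°)/2 = -1.553° − 37.191° = -38.744°.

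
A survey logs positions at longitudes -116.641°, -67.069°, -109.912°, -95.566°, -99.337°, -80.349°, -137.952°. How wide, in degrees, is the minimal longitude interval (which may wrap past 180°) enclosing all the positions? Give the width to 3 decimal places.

Sort the longitudes: -137.952°, -116.641°, -109.912°, -99.337°, -95.566°, -80.349°, -67.069°.
Eastward gaps between consecutive values (wrapping around): 21.311°, 6.729°, 10.575°, 3.771°, 15.217°, 13.280°, 289.117°.
Largest gap = 289.117° ⇒ minimal covering band is its complement: 360° − 289.117° = 70.883°.
Band runs from -137.952° eastward to -67.069°.

70.883°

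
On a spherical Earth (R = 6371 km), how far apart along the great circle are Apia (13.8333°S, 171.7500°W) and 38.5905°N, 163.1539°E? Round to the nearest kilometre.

Δλ = 163.1539 − -171.7500 = 334.9039°; wrapped into (−180°, 180°]: -25.0961°.
Δφ = 38.5905 − -13.8333 = 52.4238°.
a = sin²(Δφ/2) + cos φ₁ · cos φ₂ · sin²(Δλ/2) = 0.230915.
c = 2·atan2(√a, √(1−a)) = 1.00253 rad → d = 6371·c ≈ 6387.14 km.

6387 km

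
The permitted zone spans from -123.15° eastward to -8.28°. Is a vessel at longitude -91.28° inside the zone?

Yes

Band width going east from -123.15° to -8.28°: ((-8.28 − -123.15) mod 360) = 114.87°.
Offset of -91.28° east of the west edge: ((-91.28 − -123.15) mod 360) = 31.87°.
31.87° ≤ 114.87° ⇒ inside.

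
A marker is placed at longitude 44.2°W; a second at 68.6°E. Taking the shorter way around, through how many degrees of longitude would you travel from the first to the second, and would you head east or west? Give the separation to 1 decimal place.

112.8° east

Raw difference: 68.6 − -44.2 = 112.8°.
Normalise into (−180°, 180°]: 112.8° stays 112.8°.
Positive ⇒ the second point lies to the east; separation 112.8°.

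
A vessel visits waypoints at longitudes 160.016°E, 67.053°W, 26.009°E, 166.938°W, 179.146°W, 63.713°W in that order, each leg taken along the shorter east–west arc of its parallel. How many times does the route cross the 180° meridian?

Leg 1: +160.016° → -67.053°, shortest Δλ = 132.931° (east) — crosses 180°.
Leg 2: -67.053° → +26.009°, shortest Δλ = 93.062° (east) — does not cross 180°.
Leg 3: +26.009° → -166.938°, shortest Δλ = 167.053° (east) — crosses 180°.
Leg 4: -166.938° → -179.146°, shortest Δλ = -12.208° (west) — does not cross 180°.
Leg 5: -179.146° → -63.713°, shortest Δλ = 115.433° (east) — does not cross 180°.
Total crossings: 2.

2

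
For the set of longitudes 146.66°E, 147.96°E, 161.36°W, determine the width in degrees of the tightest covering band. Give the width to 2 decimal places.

Sort the longitudes: -161.36°, +146.66°, +147.96°.
Eastward gaps between consecutive values (wrapping around): 308.02°, 1.30°, 50.68°.
Largest gap = 308.02° ⇒ minimal covering band is its complement: 360° − 308.02° = 51.98°.
Band runs from +146.66° eastward to -161.36°, crossing the antimeridian.

51.98°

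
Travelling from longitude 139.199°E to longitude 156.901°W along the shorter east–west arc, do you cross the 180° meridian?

Naïve |-156.901 − 139.199| = 296.1° > 180°, so the shorter arc goes the other way round — across 180°.
Signed shortest Δλ = ((-156.901 − 139.199 + 180) mod 360) − 180 = 63.9°.
Going east by 63.9° from +139.199° passes through 180° before reaching -156.901°.

Yes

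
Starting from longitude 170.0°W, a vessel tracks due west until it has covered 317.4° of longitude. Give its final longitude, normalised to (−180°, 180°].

127.4°W

Start at -170.0°; shift −317.4° → -487.4°.
-487.4° lies outside (−180°, 180°]; add 360° → -127.4°.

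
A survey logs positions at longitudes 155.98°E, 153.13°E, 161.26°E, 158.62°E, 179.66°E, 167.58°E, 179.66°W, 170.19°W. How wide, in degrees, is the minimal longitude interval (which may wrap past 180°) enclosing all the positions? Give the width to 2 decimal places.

36.68°

Sort the longitudes: -179.66°, -170.19°, +153.13°, +155.98°, +158.62°, +161.26°, +167.58°, +179.66°.
Eastward gaps between consecutive values (wrapping around): 9.47°, 323.32°, 2.85°, 2.64°, 2.64°, 6.32°, 12.08°, 0.68°.
Largest gap = 323.32° ⇒ minimal covering band is its complement: 360° − 323.32° = 36.68°.
Band runs from +153.13° eastward to -170.19°, crossing the antimeridian.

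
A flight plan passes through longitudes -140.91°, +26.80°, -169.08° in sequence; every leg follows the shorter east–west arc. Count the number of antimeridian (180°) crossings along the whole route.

Leg 1: -140.91° → +26.80°, shortest Δλ = 167.71° (east) — does not cross 180°.
Leg 2: +26.80° → -169.08°, shortest Δλ = 164.12° (east) — crosses 180°.
Total crossings: 1.

1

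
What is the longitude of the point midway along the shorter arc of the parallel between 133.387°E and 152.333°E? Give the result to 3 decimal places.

Signed shortest Δλ from +133.387° to +152.333° is +18.946°.
Midpoint longitude = +133.387° + (+18.946°)/2 = +133.387° + 9.473° = +142.860°.

142.860°E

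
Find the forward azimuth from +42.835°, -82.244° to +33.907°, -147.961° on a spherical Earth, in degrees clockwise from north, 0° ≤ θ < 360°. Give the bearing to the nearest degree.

Δλ = -147.961 − -82.244 = -65.717°.
θ = atan2( sin Δλ · cos φ₂ , cos φ₁ · sin φ₂ − sin φ₁ · cos φ₂ · cos Δλ )
  = atan2(-0.75652, 0.17702) = -76.830° → normalised to [0°, 360°): 283.170°.

283°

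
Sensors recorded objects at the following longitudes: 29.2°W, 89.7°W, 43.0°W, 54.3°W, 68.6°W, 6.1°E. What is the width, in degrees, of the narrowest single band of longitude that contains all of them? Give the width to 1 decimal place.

Sort the longitudes: -89.7°, -68.6°, -54.3°, -43.0°, -29.2°, +6.1°.
Eastward gaps between consecutive values (wrapping around): 21.1°, 14.3°, 11.3°, 13.8°, 35.3°, 264.2°.
Largest gap = 264.2° ⇒ minimal covering band is its complement: 360° − 264.2° = 95.8°.
Band runs from -89.7° eastward to +6.1°.

95.8°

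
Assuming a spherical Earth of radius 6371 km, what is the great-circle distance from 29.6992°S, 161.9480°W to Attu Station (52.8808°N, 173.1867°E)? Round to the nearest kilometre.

9494 km

Δλ = 173.1867 − -161.9480 = 335.1347°; wrapped into (−180°, 180°]: -24.8653°.
Δφ = 52.8808 − -29.6992 = 82.5800°.
a = sin²(Δφ/2) + cos φ₁ · cos φ₂ · sin²(Δλ/2) = 0.459726.
c = 2·atan2(√a, √(1−a)) = 1.49016 rad → d = 6371·c ≈ 9493.82 km.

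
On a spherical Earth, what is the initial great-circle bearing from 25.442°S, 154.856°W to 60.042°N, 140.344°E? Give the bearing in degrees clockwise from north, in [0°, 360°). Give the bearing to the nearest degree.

333°

Δλ = 140.344 − -154.856 = 295.200°; wrapped into (−180°, 180°]: -64.800°.
θ = atan2( sin Δλ · cos φ₂ , cos φ₁ · sin φ₂ − sin φ₁ · cos φ₂ · cos Δλ )
  = atan2(-0.45184, 0.87371) = -27.346° → normalised to [0°, 360°): 332.654°.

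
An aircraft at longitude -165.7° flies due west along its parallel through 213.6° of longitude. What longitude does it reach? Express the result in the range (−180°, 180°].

Start at -165.7°; shift −213.6° → -379.3°.
-379.3° lies outside (−180°, 180°]; add 360° → -19.3°.

-19.3°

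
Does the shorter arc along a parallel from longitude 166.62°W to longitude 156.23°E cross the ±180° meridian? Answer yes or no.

Naïve |156.23 − -166.62| = 322.85° > 180°, so the shorter arc goes the other way round — across 180°.
Signed shortest Δλ = ((156.23 − -166.62 + 180) mod 360) − 180 = -37.15°.
Going west by 37.15° from -166.62° passes through 180° before reaching +156.23°.

Yes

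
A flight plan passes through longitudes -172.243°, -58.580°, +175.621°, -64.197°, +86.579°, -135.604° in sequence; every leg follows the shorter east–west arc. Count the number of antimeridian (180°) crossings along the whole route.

3

Leg 1: -172.243° → -58.580°, shortest Δλ = 113.663° (east) — does not cross 180°.
Leg 2: -58.580° → +175.621°, shortest Δλ = -125.799° (west) — crosses 180°.
Leg 3: +175.621° → -64.197°, shortest Δλ = 120.182° (east) — crosses 180°.
Leg 4: -64.197° → +86.579°, shortest Δλ = 150.776° (east) — does not cross 180°.
Leg 5: +86.579° → -135.604°, shortest Δλ = 137.817° (east) — crosses 180°.
Total crossings: 3.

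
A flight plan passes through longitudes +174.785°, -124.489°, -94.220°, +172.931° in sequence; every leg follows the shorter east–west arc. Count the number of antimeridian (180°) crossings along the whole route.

2

Leg 1: +174.785° → -124.489°, shortest Δλ = 60.726° (east) — crosses 180°.
Leg 2: -124.489° → -94.220°, shortest Δλ = 30.269° (east) — does not cross 180°.
Leg 3: -94.220° → +172.931°, shortest Δλ = -92.849° (west) — crosses 180°.
Total crossings: 2.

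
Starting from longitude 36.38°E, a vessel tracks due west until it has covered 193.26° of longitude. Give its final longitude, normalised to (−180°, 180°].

Start at +36.38°; shift −193.26° → -156.88°.
-156.88° already lies in (−180°, 180°].

156.88°W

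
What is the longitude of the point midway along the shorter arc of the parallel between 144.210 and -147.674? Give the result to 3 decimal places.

Signed shortest Δλ from +144.210° to -147.674° is +68.116°.
Midpoint longitude = +144.210° + (+68.116°)/2 = +144.210° + 34.058° = +178.268°.
(The naïve average (+144.210 + -147.674)/2 = -1.732° is on the wrong side of the globe.)

+178.268°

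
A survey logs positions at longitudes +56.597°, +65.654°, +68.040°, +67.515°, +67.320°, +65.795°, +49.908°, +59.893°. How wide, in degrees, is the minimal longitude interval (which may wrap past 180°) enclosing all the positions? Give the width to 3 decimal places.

18.132°

Sort the longitudes: +49.908°, +56.597°, +59.893°, +65.654°, +65.795°, +67.320°, +67.515°, +68.040°.
Eastward gaps between consecutive values (wrapping around): 6.689°, 3.296°, 5.761°, 0.141°, 1.525°, 0.195°, 0.525°, 341.868°.
Largest gap = 341.868° ⇒ minimal covering band is its complement: 360° − 341.868° = 18.132°.
Band runs from +49.908° eastward to +68.040°.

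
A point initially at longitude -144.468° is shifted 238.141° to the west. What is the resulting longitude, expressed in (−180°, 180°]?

-22.609°

Start at -144.468°; shift −238.141° → -382.609°.
-382.609° lies outside (−180°, 180°]; add 360° → -22.609°.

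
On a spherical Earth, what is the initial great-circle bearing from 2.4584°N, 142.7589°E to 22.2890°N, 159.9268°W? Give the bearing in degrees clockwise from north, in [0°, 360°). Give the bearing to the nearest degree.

65°

Δλ = -159.9268 − 142.7589 = -302.6857°; wrapped into (−180°, 180°]: 57.3143°.
θ = atan2( sin Δλ · cos φ₂ , cos φ₁ · sin φ₂ − sin φ₁ · cos φ₂ · cos Δλ )
  = atan2(0.77876, 0.35750) = 65.342° → normalised to [0°, 360°): 65.342°.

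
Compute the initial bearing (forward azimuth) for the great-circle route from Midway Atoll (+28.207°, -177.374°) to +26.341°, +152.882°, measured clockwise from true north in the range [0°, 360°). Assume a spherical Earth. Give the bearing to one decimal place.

Δλ = 152.882 − -177.374 = 330.256°; wrapped into (−180°, 180°]: -29.744°.
θ = atan2( sin Δλ · cos φ₂ , cos φ₁ · sin φ₂ − sin φ₁ · cos φ₂ · cos Δλ )
  = atan2(-0.44461, 0.02324) = -87.007° → normalised to [0°, 360°): 272.993°.

273.0°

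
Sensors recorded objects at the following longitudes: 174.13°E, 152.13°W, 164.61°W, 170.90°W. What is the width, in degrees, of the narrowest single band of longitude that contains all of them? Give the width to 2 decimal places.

33.74°

Sort the longitudes: -170.90°, -164.61°, -152.13°, +174.13°.
Eastward gaps between consecutive values (wrapping around): 6.29°, 12.48°, 326.26°, 14.97°.
Largest gap = 326.26° ⇒ minimal covering band is its complement: 360° − 326.26° = 33.74°.
Band runs from +174.13° eastward to -152.13°, crossing the antimeridian.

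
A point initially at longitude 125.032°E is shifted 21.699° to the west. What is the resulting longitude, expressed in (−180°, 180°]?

103.333°E

Start at +125.032°; shift −21.699° → +103.333°.
+103.333° already lies in (−180°, 180°].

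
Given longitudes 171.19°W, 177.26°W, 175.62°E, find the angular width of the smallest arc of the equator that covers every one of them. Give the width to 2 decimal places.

Sort the longitudes: -177.26°, -171.19°, +175.62°.
Eastward gaps between consecutive values (wrapping around): 6.07°, 346.81°, 7.12°.
Largest gap = 346.81° ⇒ minimal covering band is its complement: 360° − 346.81° = 13.19°.
Band runs from +175.62° eastward to -171.19°, crossing the antimeridian.

13.19°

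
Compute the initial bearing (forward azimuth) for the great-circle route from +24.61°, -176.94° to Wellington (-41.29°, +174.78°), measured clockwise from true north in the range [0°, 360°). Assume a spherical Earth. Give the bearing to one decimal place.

186.8°

Δλ = 174.78 − -176.94 = 351.72°; wrapped into (−180°, 180°]: -8.28°.
θ = atan2( sin Δλ · cos φ₂ , cos φ₁ · sin φ₂ − sin φ₁ · cos φ₂ · cos Δλ )
  = atan2(-0.10821, -0.90957) = -173.216° → normalised to [0°, 360°): 186.784°.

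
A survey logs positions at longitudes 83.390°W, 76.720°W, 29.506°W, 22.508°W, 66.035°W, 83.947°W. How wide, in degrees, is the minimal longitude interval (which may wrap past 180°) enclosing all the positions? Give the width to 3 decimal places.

Sort the longitudes: -83.947°, -83.390°, -76.720°, -66.035°, -29.506°, -22.508°.
Eastward gaps between consecutive values (wrapping around): 0.557°, 6.670°, 10.685°, 36.529°, 6.998°, 298.561°.
Largest gap = 298.561° ⇒ minimal covering band is its complement: 360° − 298.561° = 61.439°.
Band runs from -83.947° eastward to -22.508°.

61.439°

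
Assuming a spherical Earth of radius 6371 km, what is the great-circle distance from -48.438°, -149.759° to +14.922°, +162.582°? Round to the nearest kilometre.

8469 km

Δλ = 162.582 − -149.759 = 312.341°; wrapped into (−180°, 180°]: -47.659°.
Δφ = 14.922 − -48.438 = 63.360°.
a = sin²(Δφ/2) + cos φ₁ · cos φ₂ · sin²(Δλ/2) = 0.380448.
c = 2·atan2(√a, √(1−a)) = 1.32935 rad → d = 6371·c ≈ 8469.31 km.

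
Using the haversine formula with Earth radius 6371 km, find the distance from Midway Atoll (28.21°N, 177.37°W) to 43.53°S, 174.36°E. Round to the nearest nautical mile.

Δλ = 174.36 − -177.37 = 351.73°; wrapped into (−180°, 180°]: -8.27°.
Δφ = -43.53 − 28.21 = -71.74°.
a = sin²(Δφ/2) + cos φ₁ · cos φ₂ · sin²(Δλ/2) = 0.346657.
c = 2·atan2(√a, √(1−a)) = 1.25909 rad → d = 6371·c ≈ 8021.64 km ≈ 4331.34 nmi.

4331 nmi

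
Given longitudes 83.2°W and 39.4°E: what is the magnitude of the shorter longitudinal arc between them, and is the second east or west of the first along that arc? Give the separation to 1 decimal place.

Raw difference: 39.4 − -83.2 = 122.6°.
Normalise into (−180°, 180°]: 122.6° stays 122.6°.
Positive ⇒ the second point lies to the east; separation 122.6°.

122.6° east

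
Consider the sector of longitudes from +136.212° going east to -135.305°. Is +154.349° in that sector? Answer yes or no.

Band width going east from +136.212° to -135.305°: ((-135.305 − 136.212) mod 360) = 88.483°.
Offset of +154.349° east of the west edge: ((154.349 − 136.212) mod 360) = 18.137°.
18.137° ≤ 88.483° ⇒ inside.

Yes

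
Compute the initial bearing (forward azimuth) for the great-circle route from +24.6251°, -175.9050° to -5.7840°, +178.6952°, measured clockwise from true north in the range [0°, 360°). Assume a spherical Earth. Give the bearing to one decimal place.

Δλ = 178.6952 − -175.9050 = 354.6002°; wrapped into (−180°, 180°]: -5.3998°.
θ = atan2( sin Δλ · cos φ₂ , cos φ₁ · sin φ₂ − sin φ₁ · cos φ₂ · cos Δλ )
  = atan2(-0.09363, -0.50433) = -169.483° → normalised to [0°, 360°): 190.517°.

190.5°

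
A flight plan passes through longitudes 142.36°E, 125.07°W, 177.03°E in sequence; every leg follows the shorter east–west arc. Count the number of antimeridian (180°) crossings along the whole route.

2

Leg 1: +142.36° → -125.07°, shortest Δλ = 92.57° (east) — crosses 180°.
Leg 2: -125.07° → +177.03°, shortest Δλ = -57.9° (west) — crosses 180°.
Total crossings: 2.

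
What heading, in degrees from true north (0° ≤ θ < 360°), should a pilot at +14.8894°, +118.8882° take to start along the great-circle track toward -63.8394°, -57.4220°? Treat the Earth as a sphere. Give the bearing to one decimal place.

182.2°

Δλ = -57.4220 − 118.8882 = -176.3102°.
θ = atan2( sin Δλ · cos φ₂ , cos φ₁ · sin φ₂ − sin φ₁ · cos φ₂ · cos Δλ )
  = atan2(-0.02837, -0.75437) = -177.846° → normalised to [0°, 360°): 182.154°.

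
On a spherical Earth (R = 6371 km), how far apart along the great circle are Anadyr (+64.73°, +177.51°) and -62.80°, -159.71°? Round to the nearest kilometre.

Δλ = -159.71 − 177.51 = -337.22°; wrapped into (−180°, 180°]: 22.78°.
Δφ = -62.80 − 64.73 = -127.53°.
a = sin²(Δφ/2) + cos φ₁ · cos φ₂ · sin²(Δλ/2) = 0.812199.
c = 2·atan2(√a, √(1−a)) = 2.24516 rad → d = 6371·c ≈ 14303.89 km.

14304 km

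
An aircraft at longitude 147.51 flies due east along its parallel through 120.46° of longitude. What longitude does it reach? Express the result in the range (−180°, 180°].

Start at +147.51°; shift +120.46° → +267.97°.
+267.97° lies outside (−180°, 180°]; subtract 360° → -92.03°.

-92.03°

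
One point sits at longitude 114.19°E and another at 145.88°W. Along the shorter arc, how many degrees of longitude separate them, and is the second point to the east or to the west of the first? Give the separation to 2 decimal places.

Raw difference: -145.88 − 114.19 = -260.07°.
Normalise into (−180°, 180°]: -260.07° + 360° = 99.93°.
Positive ⇒ the second point lies to the east; separation 99.93°.

99.93° east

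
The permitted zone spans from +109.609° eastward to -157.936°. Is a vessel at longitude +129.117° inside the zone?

Yes

Band width going east from +109.609° to -157.936°: ((-157.936 − 109.609) mod 360) = 92.455°.
Offset of +129.117° east of the west edge: ((129.117 − 109.609) mod 360) = 19.508°.
19.508° ≤ 92.455° ⇒ inside.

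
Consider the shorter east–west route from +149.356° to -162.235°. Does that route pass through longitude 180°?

Naïve |-162.235 − 149.356| = 311.591° > 180°, so the shorter arc goes the other way round — across 180°.
Signed shortest Δλ = ((-162.235 − 149.356 + 180) mod 360) − 180 = 48.409°.
Going east by 48.409° from +149.356° passes through 180° before reaching -162.235°.

Yes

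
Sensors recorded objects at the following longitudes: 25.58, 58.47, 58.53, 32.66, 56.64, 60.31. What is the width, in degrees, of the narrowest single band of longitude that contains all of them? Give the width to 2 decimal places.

34.73°

Sort the longitudes: +25.58°, +32.66°, +56.64°, +58.47°, +58.53°, +60.31°.
Eastward gaps between consecutive values (wrapping around): 7.08°, 23.98°, 1.83°, 0.06°, 1.78°, 325.27°.
Largest gap = 325.27° ⇒ minimal covering band is its complement: 360° − 325.27° = 34.73°.
Band runs from +25.58° eastward to +60.31°.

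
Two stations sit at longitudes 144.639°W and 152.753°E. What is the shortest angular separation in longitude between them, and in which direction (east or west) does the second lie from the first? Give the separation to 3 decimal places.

Raw difference: 152.753 − -144.639 = 297.392°.
Normalise into (−180°, 180°]: 297.392° − 360° = -62.608°.
Negative ⇒ the second point lies to the west; separation 62.608°.

62.608° west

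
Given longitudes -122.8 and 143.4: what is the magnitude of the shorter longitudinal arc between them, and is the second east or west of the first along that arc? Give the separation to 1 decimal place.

Raw difference: 143.4 − -122.8 = 266.2°.
Normalise into (−180°, 180°]: 266.2° − 360° = -93.8°.
Negative ⇒ the second point lies to the west; separation 93.8°.

93.8° west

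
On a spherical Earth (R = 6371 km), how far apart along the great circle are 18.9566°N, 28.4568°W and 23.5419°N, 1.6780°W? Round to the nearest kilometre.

2817 km

Δλ = -1.6780 − -28.4568 = 26.7788°.
Δφ = 23.5419 − 18.9566 = 4.5853°.
a = sin²(Δφ/2) + cos φ₁ · cos φ₂ · sin²(Δλ/2) = 0.048095.
c = 2·atan2(√a, √(1−a)) = 0.44220 rad → d = 6371·c ≈ 2817.28 km.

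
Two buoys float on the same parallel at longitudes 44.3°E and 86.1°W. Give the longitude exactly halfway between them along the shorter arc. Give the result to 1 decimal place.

Signed shortest Δλ from +44.3° to -86.1° is -130.4°.
Midpoint longitude = +44.3° + (-130.4°)/2 = +44.3° − 65.2° = -20.9°.

20.9°W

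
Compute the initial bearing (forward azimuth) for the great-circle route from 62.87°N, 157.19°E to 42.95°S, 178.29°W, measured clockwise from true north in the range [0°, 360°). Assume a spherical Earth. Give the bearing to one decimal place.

Δλ = -178.29 − 157.19 = -335.48°; wrapped into (−180°, 180°]: 24.52°.
θ = atan2( sin Δλ · cos φ₂ , cos φ₁ · sin φ₂ − sin φ₁ · cos φ₂ · cos Δλ )
  = atan2(0.30377, -0.90338) = 161.414° → normalised to [0°, 360°): 161.414°.

161.4°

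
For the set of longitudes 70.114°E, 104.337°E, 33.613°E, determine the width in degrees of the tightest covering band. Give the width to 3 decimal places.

70.724°

Sort the longitudes: +33.613°, +70.114°, +104.337°.
Eastward gaps between consecutive values (wrapping around): 36.501°, 34.223°, 289.276°.
Largest gap = 289.276° ⇒ minimal covering band is its complement: 360° − 289.276° = 70.724°.
Band runs from +33.613° eastward to +104.337°.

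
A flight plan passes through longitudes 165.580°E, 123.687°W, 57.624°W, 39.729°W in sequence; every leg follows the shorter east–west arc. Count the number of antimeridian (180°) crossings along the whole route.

1

Leg 1: +165.580° → -123.687°, shortest Δλ = 70.733° (east) — crosses 180°.
Leg 2: -123.687° → -57.624°, shortest Δλ = 66.063° (east) — does not cross 180°.
Leg 3: -57.624° → -39.729°, shortest Δλ = 17.895° (east) — does not cross 180°.
Total crossings: 1.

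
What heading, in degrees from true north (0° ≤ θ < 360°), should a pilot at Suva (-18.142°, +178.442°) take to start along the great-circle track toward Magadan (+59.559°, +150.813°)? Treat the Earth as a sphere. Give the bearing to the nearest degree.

Δλ = 150.813 − 178.442 = -27.629°.
θ = atan2( sin Δλ · cos φ₂ , cos φ₁ · sin φ₂ − sin φ₁ · cos φ₂ · cos Δλ )
  = atan2(-0.23496, 0.95906) = -13.766° → normalised to [0°, 360°): 346.234°.

346°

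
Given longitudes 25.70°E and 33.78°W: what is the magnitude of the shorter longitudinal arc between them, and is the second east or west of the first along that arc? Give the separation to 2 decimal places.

Raw difference: -33.78 − 25.70 = -59.48°.
Normalise into (−180°, 180°]: -59.48° stays -59.48°.
Negative ⇒ the second point lies to the west; separation 59.48°.

59.48° west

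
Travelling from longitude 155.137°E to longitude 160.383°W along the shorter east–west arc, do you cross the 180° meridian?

Naïve |-160.383 − 155.137| = 315.52° > 180°, so the shorter arc goes the other way round — across 180°.
Signed shortest Δλ = ((-160.383 − 155.137 + 180) mod 360) − 180 = 44.48°.
Going east by 44.48° from +155.137° passes through 180° before reaching -160.383°.

Yes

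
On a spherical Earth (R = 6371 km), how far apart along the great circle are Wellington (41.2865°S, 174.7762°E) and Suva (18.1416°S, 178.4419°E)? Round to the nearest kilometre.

Δλ = 178.4419 − 174.7762 = 3.6657°.
Δφ = -18.1416 − -41.2865 = 23.1449°.
a = sin²(Δφ/2) + cos φ₁ · cos φ₂ · sin²(Δλ/2) = 0.040974.
c = 2·atan2(√a, √(1−a)) = 0.40766 rad → d = 6371·c ≈ 2597.17 km.

2597 km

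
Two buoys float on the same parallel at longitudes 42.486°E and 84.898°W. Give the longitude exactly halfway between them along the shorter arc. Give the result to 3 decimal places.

21.206°W

Signed shortest Δλ from +42.486° to -84.898° is -127.384°.
Midpoint longitude = +42.486° + (-127.384°)/2 = +42.486° − 63.692° = -21.206°.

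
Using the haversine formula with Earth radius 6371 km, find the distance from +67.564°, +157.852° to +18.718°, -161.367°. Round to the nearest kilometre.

6141 km

Δλ = -161.367 − 157.852 = -319.219°; wrapped into (−180°, 180°]: 40.781°.
Δφ = 18.718 − 67.564 = -48.846°.
a = sin²(Δφ/2) + cos φ₁ · cos φ₂ · sin²(Δλ/2) = 0.214837.
c = 2·atan2(√a, √(1−a)) = 0.96389 rad → d = 6371·c ≈ 6140.97 km.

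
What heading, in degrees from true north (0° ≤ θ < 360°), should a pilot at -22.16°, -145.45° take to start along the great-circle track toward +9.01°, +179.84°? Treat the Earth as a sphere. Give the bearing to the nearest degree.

309°

Δλ = 179.84 − -145.45 = 325.29°; wrapped into (−180°, 180°]: -34.71°.
θ = atan2( sin Δλ · cos φ₂ , cos φ₁ · sin φ₂ − sin φ₁ · cos φ₂ · cos Δλ )
  = atan2(-0.56240, 0.45128) = -51.255° → normalised to [0°, 360°): 308.745°.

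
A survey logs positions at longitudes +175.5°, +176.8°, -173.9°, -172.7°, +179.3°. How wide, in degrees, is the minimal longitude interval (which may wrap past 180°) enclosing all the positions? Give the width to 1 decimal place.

Sort the longitudes: -173.9°, -172.7°, +175.5°, +176.8°, +179.3°.
Eastward gaps between consecutive values (wrapping around): 1.2°, 348.2°, 1.3°, 2.5°, 6.8°.
Largest gap = 348.2° ⇒ minimal covering band is its complement: 360° − 348.2° = 11.8°.
Band runs from +175.5° eastward to -172.7°, crossing the antimeridian.

11.8°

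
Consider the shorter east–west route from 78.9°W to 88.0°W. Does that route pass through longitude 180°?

No

Signed shortest Δλ = ((-88.0 − -78.9 + 180) mod 360) − 180 = -9.1°.
Going west by 9.1° from -78.9° reaches -88.0° without touching 180°.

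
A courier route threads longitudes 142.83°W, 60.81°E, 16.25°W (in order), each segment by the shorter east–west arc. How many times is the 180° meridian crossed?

Leg 1: -142.83° → +60.81°, shortest Δλ = -156.36° (west) — crosses 180°.
Leg 2: +60.81° → -16.25°, shortest Δλ = -77.06° (west) — does not cross 180°.
Total crossings: 1.

1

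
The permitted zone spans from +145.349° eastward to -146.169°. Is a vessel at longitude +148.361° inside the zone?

Band width going east from +145.349° to -146.169°: ((-146.169 − 145.349) mod 360) = 68.482°.
Offset of +148.361° east of the west edge: ((148.361 − 145.349) mod 360) = 3.012°.
3.012° ≤ 68.482° ⇒ inside.

Yes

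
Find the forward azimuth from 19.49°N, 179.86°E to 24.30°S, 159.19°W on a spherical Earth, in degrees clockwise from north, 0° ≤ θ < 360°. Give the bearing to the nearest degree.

154°

Δλ = -159.19 − 179.86 = -339.05°; wrapped into (−180°, 180°]: 20.95°.
θ = atan2( sin Δλ · cos φ₂ , cos φ₁ · sin φ₂ − sin φ₁ · cos φ₂ · cos Δλ )
  = atan2(0.32588, -0.67192) = 154.127° → normalised to [0°, 360°): 154.127°.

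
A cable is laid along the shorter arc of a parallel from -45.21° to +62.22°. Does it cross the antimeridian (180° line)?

No

Signed shortest Δλ = ((62.22 − -45.21 + 180) mod 360) − 180 = 107.43°.
Going east by 107.43° from -45.21° reaches +62.22° without touching 180°.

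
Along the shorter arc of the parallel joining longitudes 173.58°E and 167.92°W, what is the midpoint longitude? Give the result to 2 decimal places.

177.17°W

Signed shortest Δλ from +173.58° to -167.92° is +18.50°.
Midpoint longitude = +173.58° + (+18.50°)/2 = +173.58° + 9.25° = +182.83°.
Normalise into (−180°, 180°]: -177.17°.
(The naïve average (+173.58 + -167.92)/2 = 2.83° is on the wrong side of the globe.)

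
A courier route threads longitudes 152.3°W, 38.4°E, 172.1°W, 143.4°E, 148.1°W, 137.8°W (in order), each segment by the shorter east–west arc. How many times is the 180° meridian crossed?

4

Leg 1: -152.3° → +38.4°, shortest Δλ = -169.3° (west) — crosses 180°.
Leg 2: +38.4° → -172.1°, shortest Δλ = 149.5° (east) — crosses 180°.
Leg 3: -172.1° → +143.4°, shortest Δλ = -44.5° (west) — crosses 180°.
Leg 4: +143.4° → -148.1°, shortest Δλ = 68.5° (east) — crosses 180°.
Leg 5: -148.1° → -137.8°, shortest Δλ = 10.3° (east) — does not cross 180°.
Total crossings: 4.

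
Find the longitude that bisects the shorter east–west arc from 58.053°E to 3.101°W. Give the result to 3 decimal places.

27.476°E

Signed shortest Δλ from +58.053° to -3.101° is -61.154°.
Midpoint longitude = +58.053° + (-61.154°)/2 = +58.053° − 30.577° = +27.476°.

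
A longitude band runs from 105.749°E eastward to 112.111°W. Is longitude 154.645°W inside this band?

Yes

Band width going east from +105.749° to -112.111°: ((-112.111 − 105.749) mod 360) = 142.140°.
Offset of -154.645° east of the west edge: ((-154.645 − 105.749) mod 360) = 99.606°.
99.606° ≤ 142.140° ⇒ inside.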